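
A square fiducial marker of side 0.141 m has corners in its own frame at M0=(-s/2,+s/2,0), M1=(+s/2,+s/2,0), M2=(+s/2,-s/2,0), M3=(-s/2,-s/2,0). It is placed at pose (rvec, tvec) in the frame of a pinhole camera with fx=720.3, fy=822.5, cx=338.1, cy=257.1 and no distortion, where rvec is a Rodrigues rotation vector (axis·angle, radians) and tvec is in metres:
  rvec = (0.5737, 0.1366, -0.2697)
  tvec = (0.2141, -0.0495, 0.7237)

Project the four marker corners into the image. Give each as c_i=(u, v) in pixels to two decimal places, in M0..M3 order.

Intrinsics K: fx=720.3, fy=822.5, cx=338.1, cy=257.1
Marker side s = 0.141 m; corners in marker frame (Z=0):
  M0 = (-0.0705, +0.0705, 0)
  M1 = (+0.0705, +0.0705, 0)
  M2 = (+0.0705, -0.0705, 0)
  M3 = (-0.0705, -0.0705, 0)
rvec = (0.5737, 0.1366, -0.2697), |rvec| = θ = 0.64848 rad = 37.155°
Rodrigues: sinθ=0.60398, 1−cosθ=0.20300; R = I + sinθ·[k]× + (1−cosθ)·[k]×²:
    [+0.95588 +0.28902 +0.05254]
    [-0.21336 +0.80601 -0.55211]
    [-0.20192 +0.51654 +0.83211]
t = (0.2141, -0.0495, 0.7237) m
M0: Pc = R·M0+t = (+0.16709, +0.02237, +0.77435); u = 720.3·(+0.16709)/0.77435 + 338.1 = 493.5234, v = 822.5·(+0.02237)/0.77435 + 257.1 = 280.8562
M1: Pc = R·M1+t = (+0.30187, -0.00772, +0.74588); u = 720.3·(+0.30187)/0.74588 + 338.1 = 629.6125, v = 822.5·(-0.00772)/0.74588 + 257.1 = 248.5888
M2: Pc = R·M2+t = (+0.26111, -0.12137, +0.67305); u = 720.3·(+0.26111)/0.67305 + 338.1 = 617.5451, v = 822.5·(-0.12137)/0.67305 + 257.1 = 108.7850
M3: Pc = R·M3+t = (+0.12633, -0.09128, +0.70152); u = 720.3·(+0.12633)/0.70152 + 338.1 = 467.8168, v = 822.5·(-0.09128)/0.70152 + 257.1 = 150.0762

c0=(493.52, 280.86) c1=(629.61, 248.59) c2=(617.55, 108.79) c3=(467.82, 150.08)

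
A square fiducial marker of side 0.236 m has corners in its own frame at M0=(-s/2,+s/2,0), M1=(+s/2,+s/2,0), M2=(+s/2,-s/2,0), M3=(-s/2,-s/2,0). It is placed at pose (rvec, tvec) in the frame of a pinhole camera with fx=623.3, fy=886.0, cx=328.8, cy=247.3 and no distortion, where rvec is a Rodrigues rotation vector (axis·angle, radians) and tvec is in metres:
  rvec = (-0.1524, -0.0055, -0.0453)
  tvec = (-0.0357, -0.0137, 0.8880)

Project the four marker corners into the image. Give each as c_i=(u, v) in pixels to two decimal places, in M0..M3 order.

Intrinsics K: fx=623.3, fy=886.0, cx=328.8, cy=247.3
Marker side s = 0.236 m; corners in marker frame (Z=0):
  M0 = (-0.1180, +0.1180, 0)
  M1 = (+0.1180, +0.1180, 0)
  M2 = (+0.1180, -0.1180, 0)
  M3 = (-0.1180, -0.1180, 0)
rvec = (-0.1524, -0.0055, -0.0453), |rvec| = θ = 0.15909 rad = 9.115°
Rodrigues: sinθ=0.15842, 1−cosθ=0.01263; R = I + sinθ·[k]× + (1−cosθ)·[k]×²:
    [+0.99896 +0.04553 -0.00203]
    [-0.04469 +0.98739 +0.15188]
    [+0.00892 -0.15163 +0.98840]
t = (-0.0357, -0.0137, 0.8880) m
M0: Pc = R·M0+t = (-0.14821, +0.10809, +0.86905); u = 623.3·(-0.14821)/0.86905 + 328.8 = 222.5048, v = 886.0·(+0.10809)/0.86905 + 247.3 = 357.4928
M1: Pc = R·M1+t = (+0.08755, +0.09754, +0.87116); u = 623.3·(+0.08755)/0.87116 + 328.8 = 391.4403, v = 886.0·(+0.09754)/0.87116 + 247.3 = 346.4998
M2: Pc = R·M2+t = (+0.07681, -0.13549, +0.90695); u = 623.3·(+0.07681)/0.90695 + 328.8 = 381.5845, v = 886.0·(-0.13549)/0.90695 + 247.3 = 114.9437
M3: Pc = R·M3+t = (-0.15895, -0.12494, +0.90484); u = 623.3·(-0.15895)/0.90484 + 328.8 = 219.3074, v = 886.0·(-0.12494)/0.90484 + 247.3 = 124.9632

c0=(222.50, 357.49) c1=(391.44, 346.50) c2=(381.58, 114.94) c3=(219.31, 124.96)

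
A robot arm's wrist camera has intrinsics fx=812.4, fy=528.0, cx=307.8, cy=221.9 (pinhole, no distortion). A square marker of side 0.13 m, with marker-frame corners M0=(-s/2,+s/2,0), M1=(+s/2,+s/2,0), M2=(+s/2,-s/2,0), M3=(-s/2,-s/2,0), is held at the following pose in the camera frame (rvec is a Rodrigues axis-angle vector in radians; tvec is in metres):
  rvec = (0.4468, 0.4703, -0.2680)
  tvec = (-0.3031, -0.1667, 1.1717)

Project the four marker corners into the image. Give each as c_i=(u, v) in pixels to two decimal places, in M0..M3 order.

c0=(84.96, 178.55) c1=(150.82, 167.57) c2=(111.57, 111.91) c3=(45.29, 126.31)

Intrinsics K: fx=812.4, fy=528.0, cx=307.8, cy=221.9
Marker side s = 0.13 m; corners in marker frame (Z=0):
  M0 = (-0.0650, +0.0650, 0)
  M1 = (+0.0650, +0.0650, 0)
  M2 = (+0.0650, -0.0650, 0)
  M3 = (-0.0650, -0.0650, 0)
rvec = (0.4468, 0.4703, -0.2680), |rvec| = θ = 0.70188 rad = 40.215°
Rodrigues: sinθ=0.64565, 1−cosθ=0.23637; R = I + sinθ·[k]× + (1−cosθ)·[k]×²:
    [+0.85941 +0.34735 +0.37517]
    [-0.14571 +0.86975 -0.47148]
    [-0.49008 +0.35053 +0.79809]
t = (-0.3031, -0.1667, 1.1717) m
M0: Pc = R·M0+t = (-0.33638, -0.10069, +1.22634); u = 812.4·(-0.33638)/1.22634 + 307.8 = 84.9594, v = 528.0·(-0.10069)/1.22634 + 221.9 = 178.5459
M1: Pc = R·M1+t = (-0.22466, -0.11964, +1.16263); u = 812.4·(-0.22466)/1.16263 + 307.8 = 150.8163, v = 528.0·(-0.11964)/1.16263 + 221.9 = 167.5677
M2: Pc = R·M2+t = (-0.26982, -0.23271, +1.11706); u = 812.4·(-0.26982)/1.11706 + 307.8 = 111.5719, v = 528.0·(-0.23271)/1.11706 + 221.9 = 111.9074
M3: Pc = R·M3+t = (-0.38154, -0.21376, +1.18077); u = 812.4·(-0.38154)/1.18077 + 307.8 = 45.2909, v = 528.0·(-0.21376)/1.18077 + 221.9 = 126.3126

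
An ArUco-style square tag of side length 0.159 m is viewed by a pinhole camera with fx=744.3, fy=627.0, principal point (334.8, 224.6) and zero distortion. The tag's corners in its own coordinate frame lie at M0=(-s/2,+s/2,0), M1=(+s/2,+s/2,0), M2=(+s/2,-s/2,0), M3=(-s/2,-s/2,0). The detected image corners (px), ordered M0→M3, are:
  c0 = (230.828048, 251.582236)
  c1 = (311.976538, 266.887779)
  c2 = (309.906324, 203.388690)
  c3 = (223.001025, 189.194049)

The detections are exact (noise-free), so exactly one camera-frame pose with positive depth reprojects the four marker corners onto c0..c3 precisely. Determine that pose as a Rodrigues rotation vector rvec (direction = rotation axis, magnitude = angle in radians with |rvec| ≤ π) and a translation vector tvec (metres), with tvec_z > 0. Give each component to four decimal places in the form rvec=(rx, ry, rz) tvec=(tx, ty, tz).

Intrinsics K: fx=744.3, fy=627.0, cx=334.8, cy=224.6
Marker side s = 0.159 m; corners in marker frame (Z=0):
  M0 = (-0.0795, +0.0795, 0)
  M1 = (+0.0795, +0.0795, 0)
  M2 = (+0.0795, -0.0795, 0)
  M3 = (-0.0795, -0.0795, 0)
Detected image corners:
  c0 = (230.828048, 251.582236) px
  c1 = (311.976538, 266.887779) px
  c2 = (309.906324, 203.388690) px
  c3 = (223.001025, 189.194049) px
Planar DLT: solve 8×8 A·h = b for H (H[2,2]=1):
  H  [+470.02895 +150.71535 +268.29731]
  H  [+43.93534 +496.83628 +228.74693]
  H  [-0.21494 +0.44355 +1.00000]
B = K⁻¹H; ‖b₁‖=0.773362, ‖b₂‖=0.773362; λ = 2/(‖b₁‖+‖b₂‖) = 1.293056, sign → tz>0 ⇒ λ=+1.293056
r₁ = λ·B[:,0] = (+0.94159,+0.19017,-0.27793); r₂ = λ·B[:,1] = (+0.00385,+0.81917,+0.57353)
r₃ = r₁×r₂ = (+0.33674,-0.54110,+0.77059); SVD([r₁ r₂ r₃]) → R = UVᵀ:
  R  [+0.94159 +0.00385 +0.33674]
  R  [+0.19017 +0.81917 -0.54110]
  R  [-0.27793 +0.57353 +0.77059]
t = (-0.11553, +0.00855, +1.29306) m
tr R = 2.531356; θ = arccos((tr R − 1)/2) = 0.698701 rad = 40.033°
axis k = ((R−Rᵀ)₃₂, (R−Rᵀ)₁₃, (R−Rᵀ)₂₁) / (2 sinθ) = (+0.866445, +0.477805, +0.144831)
rvec = θ·k = (+0.605386, +0.333843, +0.101194)

rvec=(0.6054, 0.3338, 0.1012) tvec=(-0.1155, 0.0086, 1.2931)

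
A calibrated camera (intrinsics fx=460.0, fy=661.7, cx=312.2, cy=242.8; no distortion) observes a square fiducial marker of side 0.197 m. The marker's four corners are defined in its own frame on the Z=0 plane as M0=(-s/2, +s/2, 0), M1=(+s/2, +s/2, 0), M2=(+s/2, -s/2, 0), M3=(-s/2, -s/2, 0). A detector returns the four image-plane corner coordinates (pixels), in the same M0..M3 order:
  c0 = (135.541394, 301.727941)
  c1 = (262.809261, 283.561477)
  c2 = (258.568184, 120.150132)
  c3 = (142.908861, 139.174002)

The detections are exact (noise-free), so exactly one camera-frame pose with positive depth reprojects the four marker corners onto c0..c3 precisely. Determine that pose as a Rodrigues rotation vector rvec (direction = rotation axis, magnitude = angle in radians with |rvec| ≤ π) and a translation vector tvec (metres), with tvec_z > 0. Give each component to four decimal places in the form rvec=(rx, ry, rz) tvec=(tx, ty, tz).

Intrinsics K: fx=460.0, fy=661.7, cx=312.2, cy=242.8
Marker side s = 0.197 m; corners in marker frame (Z=0):
  M0 = (-0.0985, +0.0985, 0)
  M1 = (+0.0985, +0.0985, 0)
  M2 = (+0.0985, -0.0985, 0)
  M3 = (-0.0985, -0.0985, 0)
Detected image corners:
  c0 = (135.541394, 301.727941) px
  c1 = (262.809261, 283.561477) px
  c2 = (258.568184, 120.150132) px
  c3 = (142.908861, 139.174002) px
Planar DLT: solve 8×8 A·h = b for H (H[2,2]=1):
  H  [+598.72388 -105.39168 +199.50277]
  H  [-111.84759 +724.64358 +207.32600]
  H  [-0.08218 -0.48620 +1.00000]
B = K⁻¹H; ‖b₁‖=1.366904, ‖b₂‖=1.366904; λ = 2/(‖b₁‖+‖b₂‖) = 0.731580, sign → tz>0 ⇒ λ=+0.731580
r₁ = λ·B[:,0] = (+0.99301,-0.10160,-0.06012); r₂ = λ·B[:,1] = (+0.07379,+0.93169,-0.35569)
r₃ = r₁×r₂ = (+0.09215,+0.34877,+0.93267); SVD([r₁ r₂ r₃]) → R = UVᵀ:
  R  [+0.99301 +0.07379 +0.09215]
  R  [-0.10160 +0.93169 +0.34877]
  R  [-0.06012 -0.35569 +0.93267]
t = (-0.17923, -0.03922, +0.73158) m
tr R = 2.857361; θ = arccos((tr R − 1)/2) = 0.379957 rad = 21.770°
axis k = ((R−Rᵀ)₃₂, (R−Rᵀ)₁₃, (R−Rᵀ)₂₁) / (2 sinθ) = (-0.949711, +0.205278, -0.236454)
rvec = θ·k = (-0.360849, +0.077997, -0.089842)

rvec=(-0.3608, 0.0780, -0.0898) tvec=(-0.1792, -0.0392, 0.7316)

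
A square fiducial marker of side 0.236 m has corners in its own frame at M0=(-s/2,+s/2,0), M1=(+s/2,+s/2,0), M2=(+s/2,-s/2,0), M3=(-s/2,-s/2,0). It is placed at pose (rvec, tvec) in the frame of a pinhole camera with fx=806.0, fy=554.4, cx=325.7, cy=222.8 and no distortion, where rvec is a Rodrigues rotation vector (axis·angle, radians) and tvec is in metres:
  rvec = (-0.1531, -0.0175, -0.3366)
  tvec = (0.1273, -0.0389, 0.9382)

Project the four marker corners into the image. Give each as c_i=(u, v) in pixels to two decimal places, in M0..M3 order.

c0=(374.01, 289.26) c1=(567.39, 242.24) c2=(493.27, 114.53) c3=(306.16, 158.49)

Intrinsics K: fx=806.0, fy=554.4, cx=325.7, cy=222.8
Marker side s = 0.236 m; corners in marker frame (Z=0):
  M0 = (-0.1180, +0.1180, 0)
  M1 = (+0.1180, +0.1180, 0)
  M2 = (+0.1180, -0.1180, 0)
  M3 = (-0.1180, -0.1180, 0)
rvec = (-0.1531, -0.0175, -0.3366), |rvec| = θ = 0.37020 rad = 21.211°
Rodrigues: sinθ=0.36180, 1−cosθ=0.06774; R = I + sinθ·[k]× + (1−cosθ)·[k]×²:
    [+0.94384 +0.33029 +0.00837]
    [-0.32764 +0.93241 +0.15254]
    [+0.04258 -0.14672 +0.98826]
t = (0.1273, -0.0389, 0.9382) m
M0: Pc = R·M0+t = (+0.05490, +0.10979, +0.91586); u = 806.0·(+0.05490)/0.91586 + 325.7 = 374.0149, v = 554.4·(+0.10979)/0.91586 + 222.8 = 289.2566
M1: Pc = R·M1+t = (+0.27765, +0.03246, +0.92591); u = 806.0·(+0.27765)/0.92591 + 325.7 = 567.3903, v = 554.4·(+0.03246)/0.92591 + 222.8 = 242.2373
M2: Pc = R·M2+t = (+0.19970, -0.18759, +0.96054); u = 806.0·(+0.19970)/0.96054 + 325.7 = 493.2706, v = 554.4·(-0.18759)/0.96054 + 222.8 = 114.5298
M3: Pc = R·M3+t = (-0.02305, -0.11026, +0.95049); u = 806.0·(-0.02305)/0.95049 + 325.7 = 306.1560, v = 554.4·(-0.11026)/0.95049 + 222.8 = 158.4861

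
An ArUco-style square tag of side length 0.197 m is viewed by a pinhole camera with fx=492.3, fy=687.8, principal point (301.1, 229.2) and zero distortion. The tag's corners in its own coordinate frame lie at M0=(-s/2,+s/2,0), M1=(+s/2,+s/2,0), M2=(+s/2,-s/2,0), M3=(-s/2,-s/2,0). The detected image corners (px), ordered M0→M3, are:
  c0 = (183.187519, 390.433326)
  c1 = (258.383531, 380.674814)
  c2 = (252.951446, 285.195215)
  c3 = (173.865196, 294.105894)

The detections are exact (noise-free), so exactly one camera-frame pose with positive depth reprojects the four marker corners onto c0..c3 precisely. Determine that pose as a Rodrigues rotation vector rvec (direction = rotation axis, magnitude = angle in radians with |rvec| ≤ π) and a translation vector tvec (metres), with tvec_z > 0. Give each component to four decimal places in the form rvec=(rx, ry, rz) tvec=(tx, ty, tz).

Intrinsics K: fx=492.3, fy=687.8, cx=301.1, cy=229.2
Marker side s = 0.197 m; corners in marker frame (Z=0):
  M0 = (-0.0985, +0.0985, 0)
  M1 = (+0.0985, +0.0985, 0)
  M2 = (+0.0985, -0.0985, 0)
  M3 = (-0.0985, -0.0985, 0)
Detected image corners:
  c0 = (183.187519, 390.433326) px
  c1 = (258.383531, 380.674814) px
  c2 = (252.951446, 285.195215) px
  c3 = (173.865196, 294.105894) px
Planar DLT: solve 8×8 A·h = b for H (H[2,2]=1):
  H  [+406.34868 +91.51962 +217.45024]
  H  [-24.09198 +570.99572 +338.74840]
  H  [+0.06915 +0.24938 +1.00000]
B = K⁻¹H; ‖b₁‖=0.788305, ‖b₂‖=0.788305; λ = 2/(‖b₁‖+‖b₂‖) = 1.268545, sign → tz>0 ⇒ λ=+1.268545
r₁ = λ·B[:,0] = (+0.99342,-0.07366,+0.08772); r₂ = λ·B[:,1] = (+0.04234,+0.94770,+0.31635)
r₃ = r₁×r₂ = (-0.10643,-0.31055,+0.94458); SVD([r₁ r₂ r₃]) → R = UVᵀ:
  R  [+0.99342 +0.04234 -0.10643]
  R  [-0.07366 +0.94770 -0.31055]
  R  [+0.08772 +0.31635 +0.94458]
t = (-0.21555, +0.20205, +1.26854) m
tr R = 2.885696; θ = arccos((tr R − 1)/2) = 0.339721 rad = 19.465°
axis k = ((R−Rᵀ)₃₂, (R−Rᵀ)₁₃, (R−Rᵀ)₂₁) / (2 sinθ) = (+0.940655, -0.291322, -0.174067)
rvec = θ·k = (+0.319560, -0.098968, -0.059134)

rvec=(0.3196, -0.0990, -0.0591) tvec=(-0.2155, 0.2020, 1.2685)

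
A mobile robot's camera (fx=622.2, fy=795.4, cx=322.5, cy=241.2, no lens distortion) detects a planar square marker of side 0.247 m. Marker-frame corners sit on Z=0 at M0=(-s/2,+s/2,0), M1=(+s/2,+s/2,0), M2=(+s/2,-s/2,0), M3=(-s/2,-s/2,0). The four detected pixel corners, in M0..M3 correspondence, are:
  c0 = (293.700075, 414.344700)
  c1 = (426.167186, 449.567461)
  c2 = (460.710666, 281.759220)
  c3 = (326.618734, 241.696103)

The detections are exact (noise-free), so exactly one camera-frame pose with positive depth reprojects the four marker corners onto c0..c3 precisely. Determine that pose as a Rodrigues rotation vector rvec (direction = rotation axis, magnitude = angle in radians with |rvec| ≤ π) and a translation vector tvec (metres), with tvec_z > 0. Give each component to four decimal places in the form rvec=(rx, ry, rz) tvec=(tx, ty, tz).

Intrinsics K: fx=622.2, fy=795.4, cx=322.5, cy=241.2
Marker side s = 0.247 m; corners in marker frame (Z=0):
  M0 = (-0.1235, +0.1235, 0)
  M1 = (+0.1235, +0.1235, 0)
  M2 = (+0.1235, -0.1235, 0)
  M3 = (-0.1235, -0.1235, 0)
Detected image corners:
  c0 = (293.700075, 414.344700) px
  c1 = (426.167186, 449.567461) px
  c2 = (460.710666, 281.759220) px
  c3 = (326.618734, 241.696103) px
Planar DLT: solve 8×8 A·h = b for H (H[2,2]=1):
  H  [+576.74640 -108.59503 +377.45650]
  H  [+186.53775 +714.84578 +347.85260]
  H  [+0.09868 +0.07433 +1.00000]
B = K⁻¹H; ‖b₁‖=0.904776, ‖b₂‖=0.904776; λ = 2/(‖b₁‖+‖b₂‖) = 1.105246, sign → tz>0 ⇒ λ=+1.105246
r₁ = λ·B[:,0] = (+0.96797,+0.22613,+0.10907); r₂ = λ·B[:,1] = (-0.23549,+0.96840,+0.08215)
r₃ = r₁×r₂ = (-0.08704,-0.10521,+0.99063); SVD([r₁ r₂ r₃]) → R = UVᵀ:
  R  [+0.96797 -0.23549 -0.08704]
  R  [+0.22613 +0.96840 -0.10521]
  R  [+0.10907 +0.08215 +0.99063]
t = (+0.09762, +0.14820, +1.10525) m
tr R = 2.927005; θ = arccos((tr R − 1)/2) = 0.271005 rad = 15.527°
axis k = ((R−Rᵀ)₃₂, (R−Rᵀ)₁₃, (R−Rᵀ)₂₁) / (2 sinθ) = (+0.349948, -0.366291, +0.862187)
rvec = θ·k = (+0.094838, -0.099267, +0.233657)

rvec=(0.0948, -0.0993, 0.2337) tvec=(0.0976, 0.1482, 1.1052)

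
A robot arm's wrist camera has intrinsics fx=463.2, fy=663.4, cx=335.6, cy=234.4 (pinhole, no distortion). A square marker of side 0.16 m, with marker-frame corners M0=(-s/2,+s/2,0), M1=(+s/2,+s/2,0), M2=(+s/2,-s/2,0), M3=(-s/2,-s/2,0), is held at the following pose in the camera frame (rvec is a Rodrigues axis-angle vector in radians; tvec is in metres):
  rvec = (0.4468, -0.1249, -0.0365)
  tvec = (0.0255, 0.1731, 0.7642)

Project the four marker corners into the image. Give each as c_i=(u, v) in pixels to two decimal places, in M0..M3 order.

Intrinsics K: fx=463.2, fy=663.4, cx=335.6, cy=234.4
Marker side s = 0.16 m; corners in marker frame (Z=0):
  M0 = (-0.0800, +0.0800, 0)
  M1 = (+0.0800, +0.0800, 0)
  M2 = (+0.0800, -0.0800, 0)
  M3 = (-0.0800, -0.0800, 0)
rvec = (0.4468, -0.1249, -0.0365), |rvec| = θ = 0.46536 rad = 26.663°
Rodrigues: sinθ=0.44875, 1−cosθ=0.10634; R = I + sinθ·[k]× + (1−cosθ)·[k]×²:
    [+0.99169 +0.00779 -0.12845]
    [-0.06260 +0.90132 -0.42861]
    [+0.11243 +0.43309 +0.89431]
t = (0.0255, 0.1731, 0.7642) m
M0: Pc = R·M0+t = (-0.05321, +0.25021, +0.78985); u = 463.2·(-0.05321)/0.78985 + 335.6 = 304.3948, v = 663.4·(+0.25021)/0.78985 + 234.4 = 444.5553
M1: Pc = R·M1+t = (+0.10546, +0.24020, +0.80784); u = 463.2·(+0.10546)/0.80784 + 335.6 = 396.0677, v = 663.4·(+0.24020)/0.80784 + 234.4 = 431.6504
M2: Pc = R·M2+t = (+0.10421, +0.09599, +0.73855); u = 463.2·(+0.10421)/0.73855 + 335.6 = 400.9589, v = 663.4·(+0.09599)/0.73855 + 234.4 = 320.6198
M3: Pc = R·M3+t = (-0.05446, +0.10600, +0.72056); u = 463.2·(-0.05446)/0.72056 + 335.6 = 300.5923, v = 663.4·(+0.10600)/0.72056 + 234.4 = 331.9938

c0=(304.39, 444.56) c1=(396.07, 431.65) c2=(400.96, 320.62) c3=(300.59, 331.99)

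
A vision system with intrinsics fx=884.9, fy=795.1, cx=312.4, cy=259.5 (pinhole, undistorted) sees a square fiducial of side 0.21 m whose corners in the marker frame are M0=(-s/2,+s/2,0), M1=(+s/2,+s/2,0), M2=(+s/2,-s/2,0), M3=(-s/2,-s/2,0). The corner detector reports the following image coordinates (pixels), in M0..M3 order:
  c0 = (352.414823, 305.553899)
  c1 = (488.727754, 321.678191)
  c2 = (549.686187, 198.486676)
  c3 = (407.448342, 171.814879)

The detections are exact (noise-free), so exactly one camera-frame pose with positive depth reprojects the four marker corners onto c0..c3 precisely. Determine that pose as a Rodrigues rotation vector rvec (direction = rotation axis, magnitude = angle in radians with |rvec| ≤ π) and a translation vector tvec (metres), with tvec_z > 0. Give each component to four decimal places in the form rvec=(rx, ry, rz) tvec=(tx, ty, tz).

rvec=(0.4588, -0.3518, 0.2330) tvec=(0.1787, -0.0107, 1.1413)

Intrinsics K: fx=884.9, fy=795.1, cx=312.4, cy=259.5
Marker side s = 0.21 m; corners in marker frame (Z=0):
  M0 = (-0.1050, +0.1050, 0)
  M1 = (+0.1050, +0.1050, 0)
  M2 = (+0.1050, -0.1050, 0)
  M3 = (-0.1050, -0.1050, 0)
Detected image corners:
  c0 = (352.414823, 305.553899) px
  c1 = (488.727754, 321.678191) px
  c2 = (549.686187, 198.486676) px
  c3 = (407.448342, 171.814879) px
Planar DLT: solve 8×8 A·h = b for H (H[2,2]=1):
  H  [+812.89236 -123.05634 +450.97155]
  H  [+184.30307 +696.06835 +252.06314]
  H  [+0.33406 +0.34168 +1.00000]
B = K⁻¹H; ‖b₁‖=0.876228, ‖b₂‖=0.876228; λ = 2/(‖b₁‖+‖b₂‖) = 1.141255, sign → tz>0 ⇒ λ=+1.141255
r₁ = λ·B[:,0] = (+0.91379,+0.14011,+0.38125); r₂ = λ·B[:,1] = (-0.29637,+0.87184,+0.38995)
r₃ = r₁×r₂ = (-0.27775,-0.46932,+0.83821); SVD([r₁ r₂ r₃]) → R = UVᵀ:
  R  [+0.91379 -0.29637 -0.27775]
  R  [+0.14011 +0.87184 -0.46932]
  R  [+0.38125 +0.38995 +0.83821]
t = (+0.17872, -0.01067, +1.14126) m
tr R = 2.623844; θ = arccos((tr R − 1)/2) = 0.623360 rad = 35.716°
axis k = ((R−Rᵀ)₃₂, (R−Rᵀ)₁₃, (R−Rᵀ)₂₁) / (2 sinθ) = (+0.735969, -0.564434, +0.373851)
rvec = θ·k = (+0.458773, -0.351845, +0.233043)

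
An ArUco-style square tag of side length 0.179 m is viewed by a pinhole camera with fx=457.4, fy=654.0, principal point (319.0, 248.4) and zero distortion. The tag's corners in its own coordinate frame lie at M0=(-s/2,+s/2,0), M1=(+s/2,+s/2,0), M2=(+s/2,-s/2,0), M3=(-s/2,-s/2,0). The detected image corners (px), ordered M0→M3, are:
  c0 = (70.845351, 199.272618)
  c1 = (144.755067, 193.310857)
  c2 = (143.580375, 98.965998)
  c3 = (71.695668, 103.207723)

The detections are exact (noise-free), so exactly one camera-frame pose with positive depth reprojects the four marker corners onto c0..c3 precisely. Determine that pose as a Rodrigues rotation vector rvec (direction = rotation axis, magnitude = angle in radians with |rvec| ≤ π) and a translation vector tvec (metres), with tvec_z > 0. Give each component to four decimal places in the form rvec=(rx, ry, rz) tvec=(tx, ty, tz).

rvec=(-0.1874, -0.1020, -0.0776) tvec=(-0.5399, -0.1797, 1.1704)

Intrinsics K: fx=457.4, fy=654.0, cx=319.0, cy=248.4
Marker side s = 0.179 m; corners in marker frame (Z=0):
  M0 = (-0.0895, +0.0895, 0)
  M1 = (+0.0895, +0.0895, 0)
  M2 = (+0.0895, -0.0895, 0)
  M3 = (-0.0895, -0.0895, 0)
Detected image corners:
  c0 = (70.845351, 199.272618) px
  c1 = (144.755067, 193.310857) px
  c2 = (143.580375, 98.965998) px
  c3 = (71.695668, 103.207723) px
Planar DLT: solve 8×8 A·h = b for H (H[2,2]=1):
  H  [+417.14354 -15.78614 +108.02008]
  H  [-14.66532 +508.72531 +148.00611]
  H  [+0.09260 -0.15540 +1.00000]
B = K⁻¹H; ‖b₁‖=0.854393, ‖b₂‖=0.854393; λ = 2/(‖b₁‖+‖b₂‖) = 1.170422, sign → tz>0 ⇒ λ=+1.170422
r₁ = λ·B[:,0] = (+0.99182,-0.06741,+0.10839); r₂ = λ·B[:,1] = (+0.08645,+0.97951,-0.18188)
r₃ = r₁×r₂ = (-0.09390,+0.18976,+0.97733); SVD([r₁ r₂ r₃]) → R = UVᵀ:
  R  [+0.99182 +0.08645 -0.09390]
  R  [-0.06741 +0.97951 +0.18976]
  R  [+0.10839 -0.18188 +0.97733]
t = (-0.53987, -0.17967, +1.17042) m
tr R = 2.948663; θ = arccos((tr R − 1)/2) = 0.227063 rad = 13.010°
axis k = ((R−Rᵀ)₃₂, (R−Rᵀ)₁₃, (R−Rᵀ)₂₁) / (2 sinθ) = (-0.825435, -0.449299, -0.341741)
rvec = θ·k = (-0.187426, -0.102019, -0.077597)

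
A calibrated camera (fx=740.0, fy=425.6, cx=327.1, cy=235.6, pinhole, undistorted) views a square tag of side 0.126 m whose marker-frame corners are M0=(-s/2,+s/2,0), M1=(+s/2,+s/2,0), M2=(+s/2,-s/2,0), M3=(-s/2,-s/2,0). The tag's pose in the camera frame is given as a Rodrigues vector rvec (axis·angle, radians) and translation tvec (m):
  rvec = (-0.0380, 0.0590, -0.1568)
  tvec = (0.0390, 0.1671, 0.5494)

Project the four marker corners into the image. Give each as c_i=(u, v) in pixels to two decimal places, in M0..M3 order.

Intrinsics K: fx=740.0, fy=425.6, cx=327.1, cy=235.6
Marker side s = 0.126 m; corners in marker frame (Z=0):
  M0 = (-0.0630, +0.0630, 0)
  M1 = (+0.0630, +0.0630, 0)
  M2 = (+0.0630, -0.0630, 0)
  M3 = (-0.0630, -0.0630, 0)
rvec = (-0.0380, 0.0590, -0.1568), |rvec| = θ = 0.17179 rad = 9.843°
Rodrigues: sinθ=0.17094, 1−cosθ=0.01472; R = I + sinθ·[k]× + (1−cosθ)·[k]×²:
    [+0.98600 +0.15491 +0.06168]
    [-0.15715 +0.98702 +0.03320]
    [-0.05574 -0.04243 +0.99754]
t = (0.0390, 0.1671, 0.5494) m
M0: Pc = R·M0+t = (-0.01336, +0.23918, +0.55024); u = 740.0·(-0.01336)/0.55024 + 327.1 = 309.1344, v = 425.6·(+0.23918)/0.55024 + 235.6 = 420.6034
M1: Pc = R·M1+t = (+0.11088, +0.21938, +0.54322); u = 740.0·(+0.11088)/0.54322 + 327.1 = 478.1438, v = 425.6·(+0.21938)/0.54322 + 235.6 = 407.4818
M2: Pc = R·M2+t = (+0.09136, +0.09502, +0.54856); u = 740.0·(+0.09136)/0.54856 + 327.1 = 450.3412, v = 425.6·(+0.09502)/0.54856 + 235.6 = 309.3192
M3: Pc = R·M3+t = (-0.03288, +0.11482, +0.55558); u = 740.0·(-0.03288)/0.55558 + 327.1 = 283.3095, v = 425.6·(+0.11482)/0.55558 + 235.6 = 323.5554

c0=(309.13, 420.60) c1=(478.14, 407.48) c2=(450.34, 309.32) c3=(283.31, 323.56)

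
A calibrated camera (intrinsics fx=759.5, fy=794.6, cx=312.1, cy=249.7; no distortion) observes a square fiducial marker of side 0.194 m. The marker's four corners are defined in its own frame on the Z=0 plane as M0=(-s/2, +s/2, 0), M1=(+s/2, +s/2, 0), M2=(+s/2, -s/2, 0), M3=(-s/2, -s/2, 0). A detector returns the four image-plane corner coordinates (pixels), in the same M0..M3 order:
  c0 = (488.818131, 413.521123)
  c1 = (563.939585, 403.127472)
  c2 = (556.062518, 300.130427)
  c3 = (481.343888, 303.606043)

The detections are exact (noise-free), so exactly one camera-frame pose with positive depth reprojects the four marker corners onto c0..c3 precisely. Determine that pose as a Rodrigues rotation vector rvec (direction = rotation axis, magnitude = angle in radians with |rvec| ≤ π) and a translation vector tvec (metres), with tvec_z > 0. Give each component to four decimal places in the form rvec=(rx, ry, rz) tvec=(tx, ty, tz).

Intrinsics K: fx=759.5, fy=794.6, cx=312.1, cy=249.7
Marker side s = 0.194 m; corners in marker frame (Z=0):
  M0 = (-0.0970, +0.0970, 0)
  M1 = (+0.0970, +0.0970, 0)
  M2 = (+0.0970, -0.0970, 0)
  M3 = (-0.0970, -0.0970, 0)
Detected image corners:
  c0 = (488.818131, 413.521123) px
  c1 = (563.939585, 403.127472) px
  c2 = (556.062518, 300.130427) px
  c3 = (481.343888, 303.606043) px
Planar DLT: solve 8×8 A·h = b for H (H[2,2]=1):
  H  [+559.11950 +7.39839 +523.72067]
  H  [+81.88353 +526.28835 +354.66679]
  H  [+0.33096 -0.06162 +1.00000]
B = K⁻¹H; ‖b₁‖=0.685373, ‖b₂‖=0.685373; λ = 2/(‖b₁‖+‖b₂‖) = 1.459060, sign → tz>0 ⇒ λ=+1.459060
r₁ = λ·B[:,0] = (+0.87568,-0.00139,+0.48289); r₂ = λ·B[:,1] = (+0.05116,+0.99463,-0.08991)
r₃ = r₁×r₂ = (-0.48017,+0.10344,+0.87105); SVD([r₁ r₂ r₃]) → R = UVᵀ:
  R  [+0.87568 +0.05116 -0.48017]
  R  [-0.00139 +0.99463 +0.10344]
  R  [+0.48289 -0.08991 +0.87105]
t = (+0.40654, +0.19274, +1.45906) m
tr R = 2.741368; θ = arccos((tr R − 1)/2) = 0.514205 rad = 29.462°
axis k = ((R−Rᵀ)₃₂, (R−Rᵀ)₁₃, (R−Rᵀ)₂₁) / (2 sinθ) = (-0.196555, -0.979036, -0.053421)
rvec = θ·k = (-0.101069, -0.503425, -0.027470)

rvec=(-0.1011, -0.5034, -0.0275) tvec=(0.4065, 0.1927, 1.4591)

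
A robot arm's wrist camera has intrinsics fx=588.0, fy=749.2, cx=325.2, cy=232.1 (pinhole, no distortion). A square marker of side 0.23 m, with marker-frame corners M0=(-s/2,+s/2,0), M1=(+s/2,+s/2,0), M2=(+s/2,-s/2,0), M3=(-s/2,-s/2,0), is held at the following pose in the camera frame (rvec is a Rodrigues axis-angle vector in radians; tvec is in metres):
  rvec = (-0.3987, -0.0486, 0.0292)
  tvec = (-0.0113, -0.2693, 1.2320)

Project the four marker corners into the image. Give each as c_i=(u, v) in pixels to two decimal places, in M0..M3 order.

c0=(261.41, 125.83) c1=(375.19, 132.17) c2=(373.69, 15.28) c3=(267.90, 8.50)

Intrinsics K: fx=588.0, fy=749.2, cx=325.2, cy=232.1
Marker side s = 0.23 m; corners in marker frame (Z=0):
  M0 = (-0.1150, +0.1150, 0)
  M1 = (+0.1150, +0.1150, 0)
  M2 = (+0.1150, -0.1150, 0)
  M3 = (-0.1150, -0.1150, 0)
rvec = (-0.3987, -0.0486, 0.0292), |rvec| = θ = 0.40271 rad = 23.074°
Rodrigues: sinθ=0.39191, 1−cosθ=0.08000; R = I + sinθ·[k]× + (1−cosθ)·[k]×²:
    [+0.99841 -0.01886 -0.05304]
    [+0.03798 +0.92117 +0.38731]
    [+0.04155 -0.38871 +0.92042]
t = (-0.0113, -0.2693, 1.2320) m
M0: Pc = R·M0+t = (-0.12829, -0.16773, +1.18252); u = 588.0·(-0.12829)/1.18252 + 325.2 = 261.4104, v = 749.2·(-0.16773)/1.18252 + 232.1 = 125.8307
M1: Pc = R·M1+t = (+0.10135, -0.15900, +1.19208); u = 588.0·(+0.10135)/1.19208 + 325.2 = 375.1910, v = 749.2·(-0.15900)/1.19208 + 232.1 = 132.1721
M2: Pc = R·M2+t = (+0.10569, -0.37087, +1.28148); u = 588.0·(+0.10569)/1.28148 + 325.2 = 373.6936, v = 749.2·(-0.37087)/1.28148 + 232.1 = 15.2777
M3: Pc = R·M3+t = (-0.12395, -0.37960, +1.27192); u = 588.0·(-0.12395)/1.27192 + 325.2 = 267.8994, v = 749.2·(-0.37960)/1.27192 + 232.1 = 8.5036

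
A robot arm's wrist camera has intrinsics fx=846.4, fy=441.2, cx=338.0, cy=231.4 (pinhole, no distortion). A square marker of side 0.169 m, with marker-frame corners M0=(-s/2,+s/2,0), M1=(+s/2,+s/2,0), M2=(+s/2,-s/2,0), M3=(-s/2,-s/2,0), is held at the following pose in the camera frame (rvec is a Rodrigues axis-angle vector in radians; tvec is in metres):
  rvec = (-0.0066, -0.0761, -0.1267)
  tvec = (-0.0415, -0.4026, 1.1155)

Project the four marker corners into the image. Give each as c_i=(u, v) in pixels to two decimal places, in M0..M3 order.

c0=(250.69, 108.80) c1=(377.81, 101.84) c2=(361.68, 35.96) c3=(234.40, 42.15)

Intrinsics K: fx=846.4, fy=441.2, cx=338.0, cy=231.4
Marker side s = 0.169 m; corners in marker frame (Z=0):
  M0 = (-0.0845, +0.0845, 0)
  M1 = (+0.0845, +0.0845, 0)
  M2 = (+0.0845, -0.0845, 0)
  M3 = (-0.0845, -0.0845, 0)
rvec = (-0.0066, -0.0761, -0.1267), |rvec| = θ = 0.14794 rad = 8.477°
Rodrigues: sinθ=0.14741, 1−cosθ=0.01092; R = I + sinθ·[k]× + (1−cosθ)·[k]×²:
    [+0.98910 +0.12649 -0.07541]
    [-0.12599 +0.99197 +0.01139]
    [+0.07624 -0.00176 +0.99709]
t = (-0.0415, -0.4026, 1.1155) m
M0: Pc = R·M0+t = (-0.11439, -0.30813, +1.10891); u = 846.4·(-0.11439)/1.10891 + 338.0 = 250.6889, v = 441.2·(-0.30813)/1.10891 + 231.4 = 108.8036
M1: Pc = R·M1+t = (+0.05277, -0.32942, +1.12179); u = 846.4·(+0.05277)/1.12179 + 338.0 = 377.8131, v = 441.2·(-0.32942)/1.12179 + 231.4 = 101.8376
M2: Pc = R·M2+t = (+0.03139, -0.49707, +1.12209); u = 846.4·(+0.03139)/1.12209 + 338.0 = 361.6780, v = 441.2·(-0.49707)/1.12209 + 231.4 = 35.9560
M3: Pc = R·M3+t = (-0.13577, -0.47578, +1.10921); u = 846.4·(-0.13577)/1.10921 + 338.0 = 234.4005, v = 441.2·(-0.47578)/1.10921 + 231.4 = 42.1548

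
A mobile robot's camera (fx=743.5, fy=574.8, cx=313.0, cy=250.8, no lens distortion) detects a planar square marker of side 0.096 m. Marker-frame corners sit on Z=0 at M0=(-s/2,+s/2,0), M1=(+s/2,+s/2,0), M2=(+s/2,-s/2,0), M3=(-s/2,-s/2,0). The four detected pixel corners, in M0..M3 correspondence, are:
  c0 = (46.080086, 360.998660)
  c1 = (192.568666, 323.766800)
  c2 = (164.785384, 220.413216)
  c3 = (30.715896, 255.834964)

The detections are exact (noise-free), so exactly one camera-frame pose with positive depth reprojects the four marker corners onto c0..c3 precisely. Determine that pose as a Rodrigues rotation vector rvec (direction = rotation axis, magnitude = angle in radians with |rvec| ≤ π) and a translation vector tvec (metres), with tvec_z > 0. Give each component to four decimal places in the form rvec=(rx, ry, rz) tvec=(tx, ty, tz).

rvec=(-0.4282, 0.1328, -0.3027) tvec=(-0.1309, 0.0308, 0.4738)

Intrinsics K: fx=743.5, fy=574.8, cx=313.0, cy=250.8
Marker side s = 0.096 m; corners in marker frame (Z=0):
  M0 = (-0.0480, +0.0480, 0)
  M1 = (+0.0480, +0.0480, 0)
  M2 = (+0.0480, -0.0480, 0)
  M3 = (-0.0480, -0.0480, 0)
Detected image corners:
  c0 = (46.080086, 360.998660) px
  c1 = (192.568666, 323.766800) px
  c2 = (164.785384, 220.413216) px
  c3 = (30.715896, 255.834964) px
Planar DLT: solve 8×8 A·h = b for H (H[2,2]=1):
  H  [+1443.96945 +126.44452 +107.62177]
  H  [-416.69463 +824.36719 +288.11342]
  H  [-0.13333 -0.90170 +1.00000]
B = K⁻¹H; ‖b₁‖=2.110773, ‖b₂‖=2.110773; λ = 2/(‖b₁‖+‖b₂‖) = 0.473760, sign → tz>0 ⇒ λ=+0.473760
r₁ = λ·B[:,0] = (+0.94669,-0.31589,-0.06316); r₂ = λ·B[:,1] = (+0.26041,+0.86585,-0.42719)
r₃ = r₁×r₂ = (+0.18963,+0.38797,+0.90195); SVD([r₁ r₂ r₃]) → R = UVᵀ:
  R  [+0.94669 +0.26041 +0.18963]
  R  [-0.31589 +0.86585 +0.38797]
  R  [-0.06316 -0.42719 +0.90195]
t = (-0.13087, +0.03075, +0.47376) m
tr R = 2.714497; θ = arccos((tr R − 1)/2) = 0.540895 rad = 30.991°
axis k = ((R−Rᵀ)₃₂, (R−Rᵀ)₁₃, (R−Rᵀ)₂₁) / (2 sinθ) = (-0.791561, +0.245482, -0.559615)
rvec = θ·k = (-0.428151, +0.132780, -0.302693)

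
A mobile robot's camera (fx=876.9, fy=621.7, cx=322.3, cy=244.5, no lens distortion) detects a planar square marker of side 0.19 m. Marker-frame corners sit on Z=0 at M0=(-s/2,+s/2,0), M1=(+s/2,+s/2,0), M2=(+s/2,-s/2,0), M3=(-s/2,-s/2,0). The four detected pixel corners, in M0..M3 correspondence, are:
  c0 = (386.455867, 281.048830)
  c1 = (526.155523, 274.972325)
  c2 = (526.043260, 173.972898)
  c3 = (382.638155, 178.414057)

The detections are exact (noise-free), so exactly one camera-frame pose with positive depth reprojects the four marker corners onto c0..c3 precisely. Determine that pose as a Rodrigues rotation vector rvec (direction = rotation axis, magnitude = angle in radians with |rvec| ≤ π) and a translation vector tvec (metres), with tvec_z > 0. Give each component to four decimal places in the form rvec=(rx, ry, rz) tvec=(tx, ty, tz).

Intrinsics K: fx=876.9, fy=621.7, cx=322.3, cy=244.5
Marker side s = 0.19 m; corners in marker frame (Z=0):
  M0 = (-0.0950, +0.0950, 0)
  M1 = (+0.0950, +0.0950, 0)
  M2 = (+0.0950, -0.0950, 0)
  M3 = (-0.0950, -0.0950, 0)
Detected image corners:
  c0 = (386.455867, 281.048830) px
  c1 = (526.155523, 274.972325) px
  c2 = (526.043260, 173.972898) px
  c3 = (382.638155, 178.414057) px
Planar DLT: solve 8×8 A·h = b for H (H[2,2]=1):
  H  [+786.58692 +72.41042 +455.95174]
  H  [-6.93470 +566.84226 +227.73932]
  H  [+0.09159 +0.13650 +1.00000]
B = K⁻¹H; ‖b₁‖=0.869472, ‖b₂‖=0.869472; λ = 2/(‖b₁‖+‖b₂‖) = 1.150124, sign → tz>0 ⇒ λ=+1.150124
r₁ = λ·B[:,0] = (+0.99296,-0.05425,+0.10533); r₂ = λ·B[:,1] = (+0.03727,+0.98690,+0.15700)
r₃ = r₁×r₂ = (-0.11247,-0.15196,+0.98197); SVD([r₁ r₂ r₃]) → R = UVᵀ:
  R  [+0.99296 +0.03727 -0.11247]
  R  [-0.05425 +0.98690 -0.15196]
  R  [+0.10533 +0.15700 +0.98197]
t = (+0.17529, -0.03101, +1.15012) m
tr R = 2.961817; θ = arccos((tr R − 1)/2) = 0.195716 rad = 11.214°
axis k = ((R−Rᵀ)₃₂, (R−Rᵀ)₁₃, (R−Rᵀ)₂₁) / (2 sinθ) = (+0.794370, -0.560002, -0.235316)
rvec = θ·k = (+0.155471, -0.109601, -0.046055)

rvec=(0.1555, -0.1096, -0.0461) tvec=(0.1753, -0.0310, 1.1501)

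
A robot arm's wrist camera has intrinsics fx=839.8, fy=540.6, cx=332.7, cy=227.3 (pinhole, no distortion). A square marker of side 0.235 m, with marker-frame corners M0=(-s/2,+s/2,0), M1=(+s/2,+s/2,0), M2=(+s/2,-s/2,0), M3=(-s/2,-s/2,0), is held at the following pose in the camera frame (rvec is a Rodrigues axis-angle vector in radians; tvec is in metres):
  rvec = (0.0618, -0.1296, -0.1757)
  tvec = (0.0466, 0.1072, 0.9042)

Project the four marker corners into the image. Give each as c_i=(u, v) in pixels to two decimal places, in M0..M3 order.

Intrinsics K: fx=839.8, fy=540.6, cx=332.7, cy=227.3
Marker side s = 0.235 m; corners in marker frame (Z=0):
  M0 = (-0.1175, +0.1175, 0)
  M1 = (+0.1175, +0.1175, 0)
  M2 = (+0.1175, -0.1175, 0)
  M3 = (-0.1175, -0.1175, 0)
rvec = (0.0618, -0.1296, -0.1757), |rvec| = θ = 0.22691 rad = 13.001°
Rodrigues: sinθ=0.22496, 1−cosθ=0.02563; R = I + sinθ·[k]× + (1−cosθ)·[k]×²:
    [+0.97627 +0.17021 -0.13390]
    [-0.17818 +0.98273 -0.04993]
    [+0.12308 +0.07261 +0.98974]
t = (0.0466, 0.1072, 0.9042) m
M0: Pc = R·M0+t = (-0.04811, +0.24361, +0.89827); u = 839.8·(-0.04811)/0.89827 + 332.7 = 287.7196, v = 540.6·(+0.24361)/0.89827 + 227.3 = 373.9088
M1: Pc = R·M1+t = (+0.18131, +0.20173, +0.92719); u = 839.8·(+0.18131)/0.92719 + 332.7 = 496.9214, v = 540.6·(+0.20173)/0.92719 + 227.3 = 344.9210
M2: Pc = R·M2+t = (+0.14131, -0.02921, +0.91013); u = 839.8·(+0.14131)/0.91013 + 332.7 = 463.0921, v = 540.6·(-0.02921)/0.91013 + 227.3 = 209.9514
M3: Pc = R·M3+t = (-0.08811, +0.01267, +0.88121); u = 839.8·(-0.08811)/0.88121 + 332.7 = 248.7291, v = 540.6·(+0.01267)/0.88121 + 227.3 = 235.0702

c0=(287.72, 373.91) c1=(496.92, 344.92) c2=(463.09, 209.95) c3=(248.73, 235.07)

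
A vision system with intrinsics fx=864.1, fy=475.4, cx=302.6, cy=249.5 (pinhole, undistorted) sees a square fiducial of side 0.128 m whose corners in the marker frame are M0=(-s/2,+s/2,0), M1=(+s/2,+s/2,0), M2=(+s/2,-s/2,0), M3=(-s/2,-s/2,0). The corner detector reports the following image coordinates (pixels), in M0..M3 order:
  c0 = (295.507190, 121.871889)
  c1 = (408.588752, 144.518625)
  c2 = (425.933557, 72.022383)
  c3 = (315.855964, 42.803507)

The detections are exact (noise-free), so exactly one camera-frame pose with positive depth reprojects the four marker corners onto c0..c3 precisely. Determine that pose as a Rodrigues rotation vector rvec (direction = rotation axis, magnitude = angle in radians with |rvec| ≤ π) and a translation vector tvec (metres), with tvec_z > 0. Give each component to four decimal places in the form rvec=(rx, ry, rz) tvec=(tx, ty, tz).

rvec=(-0.0282, -0.5880, 0.1540) tvec=(0.0552, -0.2513, 0.7766)

Intrinsics K: fx=864.1, fy=475.4, cx=302.6, cy=249.5
Marker side s = 0.128 m; corners in marker frame (Z=0):
  M0 = (-0.0640, +0.0640, 0)
  M1 = (+0.0640, +0.0640, 0)
  M2 = (+0.0640, -0.0640, 0)
  M3 = (-0.0640, -0.0640, 0)
Detected image corners:
  c0 = (295.507190, 121.871889) px
  c1 = (408.588752, 144.518625) px
  c2 = (425.933557, 72.022383) px
  c3 = (315.855964, 42.803507) px
Planar DLT: solve 8×8 A·h = b for H (H[2,2]=1):
  H  [+1127.76826 -179.47551 +364.05595]
  H  [+270.27680 +582.24590 +95.67226]
  H  [+0.70855 -0.09065 +1.00000]
B = K⁻¹H; ‖b₁‖=1.287628, ‖b₂‖=1.287628; λ = 2/(‖b₁‖+‖b₂‖) = 0.776622, sign → tz>0 ⇒ λ=+0.776622
r₁ = λ·B[:,0] = (+0.82090,+0.15273,+0.55028); r₂ = λ·B[:,1] = (-0.13665,+0.98811,-0.07040)
r₃ = r₁×r₂ = (-0.55449,-0.01741,+0.83201); SVD([r₁ r₂ r₃]) → R = UVᵀ:
  R  [+0.82090 -0.13665 -0.55449]
  R  [+0.15273 +0.98811 -0.01741]
  R  [+0.55028 -0.07040 +0.83201]
t = (+0.05523, -0.25130, +0.77662) m
tr R = 2.641019; θ = arccos((tr R − 1)/2) = 0.608494 rad = 34.864°
axis k = ((R−Rᵀ)₃₂, (R−Rᵀ)₁₃, (R−Rᵀ)₂₁) / (2 sinθ) = (-0.046354, -0.966323, +0.253121)
rvec = θ·k = (-0.028206, -0.588002, +0.154023)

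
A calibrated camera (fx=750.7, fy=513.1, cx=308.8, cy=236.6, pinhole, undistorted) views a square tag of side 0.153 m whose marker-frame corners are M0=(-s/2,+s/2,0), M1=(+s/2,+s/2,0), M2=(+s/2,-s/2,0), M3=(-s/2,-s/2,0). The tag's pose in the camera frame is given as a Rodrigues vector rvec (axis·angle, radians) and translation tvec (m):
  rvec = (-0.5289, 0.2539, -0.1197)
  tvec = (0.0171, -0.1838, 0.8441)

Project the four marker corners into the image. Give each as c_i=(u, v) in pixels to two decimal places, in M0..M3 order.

Intrinsics K: fx=750.7, fy=513.1, cx=308.8, cy=236.6
Marker side s = 0.153 m; corners in marker frame (Z=0):
  M0 = (-0.0765, +0.0765, 0)
  M1 = (+0.0765, +0.0765, 0)
  M2 = (+0.0765, -0.0765, 0)
  M3 = (-0.0765, -0.0765, 0)
rvec = (-0.5289, 0.2539, -0.1197), |rvec| = θ = 0.59877 rad = 34.307°
Rodrigues: sinθ=0.56363, 1−cosθ=0.17397; R = I + sinθ·[k]× + (1−cosθ)·[k]×²:
    [+0.96177 +0.04751 +0.26972]
    [-0.17784 +0.85731 +0.48311]
    [-0.20828 -0.51260 +0.83298]
t = (0.0171, -0.1838, 0.8441) m
M0: Pc = R·M0+t = (-0.05284, -0.10461, +0.82082); u = 750.7·(-0.05284)/0.82082 + 308.8 = 260.4735, v = 513.1·(-0.10461)/0.82082 + 236.6 = 171.2066
M1: Pc = R·M1+t = (+0.09431, -0.13182, +0.78895); u = 750.7·(+0.09431)/0.78895 + 308.8 = 398.5372, v = 513.1·(-0.13182)/0.78895 + 236.6 = 150.8699
M2: Pc = R·M2+t = (+0.08704, -0.26299, +0.86738); u = 750.7·(+0.08704)/0.86738 + 308.8 = 384.1316, v = 513.1·(-0.26299)/0.86738 + 236.6 = 81.0289
M3: Pc = R·M3+t = (-0.06011, -0.23578, +0.89925); u = 750.7·(-0.06011)/0.89925 + 308.8 = 258.6197, v = 513.1·(-0.23578)/0.89925 + 236.6 = 102.0669

c0=(260.47, 171.21) c1=(398.54, 150.87) c2=(384.13, 81.03) c3=(258.62, 102.07)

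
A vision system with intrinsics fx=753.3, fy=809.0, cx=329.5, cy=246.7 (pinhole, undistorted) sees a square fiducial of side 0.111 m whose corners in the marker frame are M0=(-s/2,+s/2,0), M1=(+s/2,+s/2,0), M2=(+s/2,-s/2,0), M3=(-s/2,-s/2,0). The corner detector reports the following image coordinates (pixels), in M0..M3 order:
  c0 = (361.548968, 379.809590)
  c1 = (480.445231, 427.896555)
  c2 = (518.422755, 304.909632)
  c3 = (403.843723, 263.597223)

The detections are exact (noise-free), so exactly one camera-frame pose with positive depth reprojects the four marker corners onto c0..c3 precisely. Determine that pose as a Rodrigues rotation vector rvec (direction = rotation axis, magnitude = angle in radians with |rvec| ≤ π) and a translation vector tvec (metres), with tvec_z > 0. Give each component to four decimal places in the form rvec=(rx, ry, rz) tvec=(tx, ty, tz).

Intrinsics K: fx=753.3, fy=809.0, cx=329.5, cy=246.7
Marker side s = 0.111 m; corners in marker frame (Z=0):
  M0 = (-0.0555, +0.0555, 0)
  M1 = (+0.0555, +0.0555, 0)
  M2 = (+0.0555, -0.0555, 0)
  M3 = (-0.0555, -0.0555, 0)
Detected image corners:
  c0 = (361.548968, 379.809590) px
  c1 = (480.445231, 427.896555) px
  c2 = (518.422755, 304.909632) px
  c3 = (403.843723, 263.597223) px
Planar DLT: solve 8×8 A·h = b for H (H[2,2]=1):
  H  [+900.42456 -560.74758 +440.45974]
  H  [+284.32087 +921.82762 +342.13336]
  H  [-0.34185 -0.45071 +1.00000]
B = K⁻¹H; ‖b₁‖=1.460515, ‖b₂‖=1.460515; λ = 2/(‖b₁‖+‖b₂‖) = 0.684690, sign → tz>0 ⇒ λ=+0.684690
r₁ = λ·B[:,0] = (+0.92080,+0.31201,-0.23406); r₂ = λ·B[:,1] = (-0.37469,+0.87428,-0.30860)
r₃ = r₁×r₂ = (+0.10835,+0.37186,+0.92195); SVD([r₁ r₂ r₃]) → R = UVᵀ:
  R  [+0.92080 -0.37469 +0.10835]
  R  [+0.31201 +0.87428 +0.37186]
  R  [-0.23406 -0.30860 +0.92195]
t = (+0.10085, +0.08077, +0.68469) m
tr R = 2.717026; θ = arccos((tr R − 1)/2) = 0.538433 rad = 30.850°
axis k = ((R−Rᵀ)₃₂, (R−Rᵀ)₁₃, (R−Rᵀ)₂₁) / (2 sinθ) = (-0.663477, +0.333875, +0.669571)
rvec = θ·k = (-0.357238, +0.179770, +0.360520)

rvec=(-0.3572, 0.1798, 0.3605) tvec=(0.1009, 0.0808, 0.6847)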